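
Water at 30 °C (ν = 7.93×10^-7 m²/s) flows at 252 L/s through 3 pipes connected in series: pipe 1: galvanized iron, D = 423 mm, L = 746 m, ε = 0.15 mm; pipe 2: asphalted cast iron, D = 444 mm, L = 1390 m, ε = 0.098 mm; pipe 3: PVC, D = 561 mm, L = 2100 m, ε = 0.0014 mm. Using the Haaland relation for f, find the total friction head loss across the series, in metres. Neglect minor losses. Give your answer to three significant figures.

Pipe 1: V = 1.793 m/s, Re = 9.57×10^5, ε/D = 3.55×10^-4, f = 0.01610, h_1 = f(L/D)V²/2g = 4.654 m
Pipe 2: V = 1.628 m/s, Re = 9.11×10^5, ε/D = 2.21×10^-4, f = 0.01489, h_2 = f(L/D)V²/2g = 6.295 m
Pipe 3: V = 1.019 m/s, Re = 7.21×10^5, ε/D = 2.50×10^-6, f = 0.01228, h_3 = f(L/D)V²/2g = 2.436 m
Series → Q common, losses add: H = Σh = 13.38 m

H ≈ 13.4 m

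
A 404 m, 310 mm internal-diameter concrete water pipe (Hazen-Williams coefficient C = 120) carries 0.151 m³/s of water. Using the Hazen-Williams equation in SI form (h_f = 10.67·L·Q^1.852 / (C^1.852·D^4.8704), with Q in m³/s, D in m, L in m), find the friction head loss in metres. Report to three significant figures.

h_f ≈ 5.50 m

h_f = 10.67·404·0.151^1.852 / (120^1.852·0.310^4.8704) = 5.504 m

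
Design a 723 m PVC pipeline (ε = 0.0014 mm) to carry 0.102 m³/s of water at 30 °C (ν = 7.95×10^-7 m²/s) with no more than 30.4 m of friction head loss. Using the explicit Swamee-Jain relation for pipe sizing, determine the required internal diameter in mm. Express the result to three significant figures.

Swamee-Jain (Type III): D = 0.66·[ε^1.25·(LQ²/(gh_f))^4.75 + ν·Q^9.4·(L/(gh_f))^5.2]^0.04
LQ²/(gh_f) = 0.02522; L/(gh_f) = 2.424
Term 1 = ε^1.25·(…)^4.75 = 1.23×10^-15; Term 2 = ν·Q^9.4·(…)^5.2 = 3.81×10^-14
D = 0.66·(1.23×10^-15 + 3.81×10^-14)^0.04 = 0.1920 m = 192 mm
Check: V = 3.52 m/s, Re = 8.51×10^5, f = 0.01209, h_f = 28.8 m ≈ 30.4 m ✓

D ≈ 192 mm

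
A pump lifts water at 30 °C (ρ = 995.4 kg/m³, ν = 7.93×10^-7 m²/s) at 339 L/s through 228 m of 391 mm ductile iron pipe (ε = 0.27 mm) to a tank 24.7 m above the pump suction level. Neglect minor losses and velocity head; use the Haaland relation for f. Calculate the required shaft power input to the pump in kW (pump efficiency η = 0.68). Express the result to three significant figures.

V = 4Q/(πD²) = 2.823 m/s; Re = 1.39×10^6; ε/D = 6.91×10^-4; f = 0.01827
h_f = f(L/D)V²/2g = 4.327 m
Total head H = z + h_f = 24.7 + 4.327 = 29.03 m
P_hyd = ρgQH = 995.4·9.81·0.339·29.03 = 96.09 kW
P_shaft = P_hyd/η = 96.09/0.68 = 141.3 kW

P_shaft ≈ 141 kW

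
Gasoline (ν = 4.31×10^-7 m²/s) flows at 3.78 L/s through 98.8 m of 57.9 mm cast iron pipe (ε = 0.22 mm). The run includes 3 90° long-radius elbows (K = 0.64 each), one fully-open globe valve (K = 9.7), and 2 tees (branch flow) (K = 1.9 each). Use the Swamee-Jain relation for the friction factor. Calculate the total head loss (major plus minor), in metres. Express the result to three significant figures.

H_L ≈ 6.78 m

V = 4Q/(πD²) = 1.436 m/s; V²/2g = 0.1050 m
Re = 1.93×10^5, ε/D = 0.00380 → f = 0.02877 (Swamee-Jain)
Major: h_f = f(L/D)·V²/2g = 0.02877·1706·0.1050 = 5.157 m
Minor: ΣK = 15.4; h_m = ΣK·V²/2g = 1.620 m
Total H_L = 5.157 + 1.620 = 6.777 m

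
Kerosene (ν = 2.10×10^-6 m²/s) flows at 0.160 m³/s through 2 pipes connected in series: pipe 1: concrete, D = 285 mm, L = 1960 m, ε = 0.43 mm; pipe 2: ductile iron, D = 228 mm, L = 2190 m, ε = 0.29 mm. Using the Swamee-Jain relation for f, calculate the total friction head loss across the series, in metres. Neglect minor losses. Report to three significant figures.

H ≈ 212 m

Pipe 1: V = 2.508 m/s, Re = 3.40×10^5, ε/D = 0.00151, f = 0.02255, h_1 = f(L/D)V²/2g = 49.72 m
Pipe 2: V = 3.919 m/s, Re = 4.25×10^5, ε/D = 0.00127, f = 0.02156, h_2 = f(L/D)V²/2g = 162.1 m
Series → Q common, losses add: H = Σh = 211.8 m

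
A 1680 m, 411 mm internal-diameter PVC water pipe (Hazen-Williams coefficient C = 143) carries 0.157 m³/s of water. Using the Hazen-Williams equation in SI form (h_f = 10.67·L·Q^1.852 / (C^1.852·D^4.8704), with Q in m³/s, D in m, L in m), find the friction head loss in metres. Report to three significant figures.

h_f = 10.67·1680·0.157^1.852 / (143^1.852·0.411^4.8704) = 4.501 m

h_f ≈ 4.50 m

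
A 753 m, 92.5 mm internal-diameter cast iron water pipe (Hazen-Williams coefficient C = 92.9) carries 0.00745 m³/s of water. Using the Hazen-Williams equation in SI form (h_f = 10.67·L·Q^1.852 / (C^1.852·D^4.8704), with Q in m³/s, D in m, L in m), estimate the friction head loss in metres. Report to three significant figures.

h_f = 10.67·753·0.00745^1.852 / (92.9^1.852·0.0925^4.8704) = 22.63 m

h_f ≈ 22.6 m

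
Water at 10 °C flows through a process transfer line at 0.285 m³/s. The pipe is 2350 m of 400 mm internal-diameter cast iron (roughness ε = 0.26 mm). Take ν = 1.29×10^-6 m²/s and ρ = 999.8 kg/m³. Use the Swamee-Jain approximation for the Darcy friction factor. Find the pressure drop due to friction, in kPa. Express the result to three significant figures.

V = 4Q/(πD²) = 4·0.285/(π·0.400²) = 2.268 m/s
Re = VD/ν = 2.268·0.400/1.29×10^-6 = 7.03×10^5 → turbulent
ε/D = 0.26/400 = 6.50×10^-4
Swamee-Jain: f = 0.01842
h_f = f(L/D)V²/(2g) = 0.01842·(2350/0.400)·2.268²/(2·9.81) = 28.37 m
Δp = ρg·h_f = 999.8·9.81·28.37 = 278.3 kPa

Δp ≈ 278 kPa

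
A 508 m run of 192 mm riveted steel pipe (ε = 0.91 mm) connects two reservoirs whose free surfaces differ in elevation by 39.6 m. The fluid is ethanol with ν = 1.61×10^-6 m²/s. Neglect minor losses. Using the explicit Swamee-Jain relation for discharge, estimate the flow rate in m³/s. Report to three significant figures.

Swamee-Jain (Type II): Q = -0.965·√(gD⁵h_f/L)·ln[ε/(3.7D) + √(3.17ν²L/(gD³h_f))]
√(gD⁵h_f/L) = √(9.81·0.192⁵·39.6/508) = 0.01413
ε/(3.7D) = 0.00128; √(3.17ν²L/(gD³h_f)) = 3.90×10^-5
Q = -0.965·0.01413·ln(0.001320) = 0.09038 m³/s
Check: V = 3.12 m/s, Re = 3.72×10^5, f = 0.03027, h_f = 39.8 m ≈ 39.6 m ✓

Q ≈ 0.0904 m³/s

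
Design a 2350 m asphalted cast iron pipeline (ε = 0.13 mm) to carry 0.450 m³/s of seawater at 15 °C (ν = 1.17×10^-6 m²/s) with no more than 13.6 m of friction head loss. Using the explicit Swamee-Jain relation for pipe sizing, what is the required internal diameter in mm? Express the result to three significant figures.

D ≈ 543 mm

Swamee-Jain (Type III): D = 0.66·[ε^1.25·(LQ²/(gh_f))^4.75 + ν·Q^9.4·(L/(gh_f))^5.2]^0.04
LQ²/(gh_f) = 3.567; L/(gh_f) = 17.61
Term 1 = ε^1.25·(…)^4.75 = 0.00583; Term 2 = ν·Q^9.4·(…)^5.2 = 0.00194
D = 0.66·(0.00583 + 0.00194)^0.04 = 0.5434 m = 543 mm
Check: V = 1.94 m/s, Re = 9.01×10^5, f = 0.01526, h_f = 12.7 m ≈ 13.6 m ✓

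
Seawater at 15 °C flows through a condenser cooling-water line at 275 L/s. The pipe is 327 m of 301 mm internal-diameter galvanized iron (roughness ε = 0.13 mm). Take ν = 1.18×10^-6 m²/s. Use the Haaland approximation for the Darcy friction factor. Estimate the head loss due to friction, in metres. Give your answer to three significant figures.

V = 4Q/(πD²) = 4·0.275/(π·0.301²) = 3.865 m/s
Re = VD/ν = 3.865·0.301/1.18×10^-6 = 9.86×10^5 → turbulent
ε/D = 0.13/301 = 4.32×10^-4
Haaland: f = 0.01669
h_f = f(L/D)V²/(2g) = 0.01669·(327/0.301)·3.865²/(2·9.81) = 13.80 m

h_f ≈ 13.8 m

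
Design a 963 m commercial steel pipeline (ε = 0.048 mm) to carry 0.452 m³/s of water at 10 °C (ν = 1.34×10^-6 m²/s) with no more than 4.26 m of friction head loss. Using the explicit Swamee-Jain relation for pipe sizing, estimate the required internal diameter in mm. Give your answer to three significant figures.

Swamee-Jain (Type III): D = 0.66·[ε^1.25·(LQ²/(gh_f))^4.75 + ν·Q^9.4·(L/(gh_f))^5.2]^0.04
LQ²/(gh_f) = 4.708; L/(gh_f) = 23.04
Term 1 = ε^1.25·(…)^4.75 = 0.00627; Term 2 = ν·Q^9.4·(…)^5.2 = 0.00935
D = 0.66·(0.00627 + 0.00935)^0.04 = 0.5588 m = 559 mm
Check: V = 1.84 m/s, Re = 7.69×10^5, f = 0.01363, h_f = 4.07 m ≈ 4.26 m ✓

D ≈ 559 mm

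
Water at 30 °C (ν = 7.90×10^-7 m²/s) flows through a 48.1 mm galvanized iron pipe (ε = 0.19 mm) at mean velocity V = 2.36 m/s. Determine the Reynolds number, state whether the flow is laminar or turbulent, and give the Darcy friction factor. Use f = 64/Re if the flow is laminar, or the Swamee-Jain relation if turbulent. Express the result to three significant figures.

Re = VD/ν = 2.360·0.0481/7.90×10^-7 = 1.44×10^5
Re > 4000 → turbulent; ε/D = 0.00395
Swamee-Jain: f = 0.02929

Re ≈ 1.44×10^5; turbulent; f ≈ 0.0293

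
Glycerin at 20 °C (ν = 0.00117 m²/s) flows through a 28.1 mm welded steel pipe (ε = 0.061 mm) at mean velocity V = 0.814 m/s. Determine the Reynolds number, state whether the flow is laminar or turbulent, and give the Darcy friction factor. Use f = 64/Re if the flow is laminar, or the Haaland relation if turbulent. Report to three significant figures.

Re ≈ 19.5; laminar; f = 64/Re ≈ 3.27

Re = VD/ν = 0.8140·0.0281/0.00117 = 19.5
Re < 2300 → laminar → f = 64/Re = 3.274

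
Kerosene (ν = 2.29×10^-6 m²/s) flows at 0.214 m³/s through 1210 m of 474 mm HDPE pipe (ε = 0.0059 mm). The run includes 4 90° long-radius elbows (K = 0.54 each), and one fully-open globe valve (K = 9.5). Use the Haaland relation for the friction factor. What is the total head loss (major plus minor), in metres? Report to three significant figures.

H_L ≈ 3.73 m

V = 4Q/(πD²) = 1.213 m/s; V²/2g = 0.07496 m
Re = 2.51×10^5, ε/D = 1.24×10^-5 → f = 0.01492 (Haaland)
Major: h_f = f(L/D)·V²/2g = 0.01492·2553·0.07496 = 2.856 m
Minor: ΣK = 11.7; h_m = ΣK·V²/2g = 0.8740 m
Total H_L = 2.856 + 0.8740 = 3.730 m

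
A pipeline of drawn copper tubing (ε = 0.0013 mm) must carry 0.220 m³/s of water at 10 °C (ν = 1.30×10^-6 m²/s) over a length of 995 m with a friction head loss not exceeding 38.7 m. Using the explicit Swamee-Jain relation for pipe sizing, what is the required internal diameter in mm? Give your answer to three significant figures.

Swamee-Jain (Type III): D = 0.66·[ε^1.25·(LQ²/(gh_f))^4.75 + ν·Q^9.4·(L/(gh_f))^5.2]^0.04
LQ²/(gh_f) = 0.1268; L/(gh_f) = 2.621
Term 1 = ε^1.25·(…)^4.75 = 2.42×10^-12; Term 2 = ν·Q^9.4·(…)^5.2 = 1.28×10^-10
D = 0.66·(2.42×10^-12 + 1.28×10^-10)^0.04 = 0.2656 m = 266 mm
Check: V = 3.97 m/s, Re = 8.11×10^5, f = 0.01213, h_f = 36.5 m ≈ 38.7 m ✓

D ≈ 266 mm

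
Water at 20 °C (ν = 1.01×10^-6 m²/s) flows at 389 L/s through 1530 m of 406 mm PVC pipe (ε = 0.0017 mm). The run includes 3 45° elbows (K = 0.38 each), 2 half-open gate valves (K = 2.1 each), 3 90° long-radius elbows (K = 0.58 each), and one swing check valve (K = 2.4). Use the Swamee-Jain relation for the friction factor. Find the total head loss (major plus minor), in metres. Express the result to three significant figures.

V = 4Q/(πD²) = 3.005 m/s; V²/2g = 0.4602 m
Re = 1.21×10^6, ε/D = 4.19×10^-6 → f = 0.01137 (Swamee-Jain)
Major: h_f = f(L/D)·V²/2g = 0.01137·3768·0.4602 = 19.71 m
Minor: ΣK = 9.48; h_m = ΣK·V²/2g = 4.362 m
Total H_L = 19.71 + 4.362 = 24.07 m

H_L ≈ 24.1 m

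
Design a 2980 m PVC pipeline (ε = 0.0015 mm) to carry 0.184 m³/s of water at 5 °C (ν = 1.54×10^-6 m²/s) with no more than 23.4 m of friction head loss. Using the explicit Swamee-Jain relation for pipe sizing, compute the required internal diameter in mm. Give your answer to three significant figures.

Swamee-Jain (Type III): D = 0.66·[ε^1.25·(LQ²/(gh_f))^4.75 + ν·Q^9.4·(L/(gh_f))^5.2]^0.04
LQ²/(gh_f) = 0.4395; L/(gh_f) = 12.98
Term 1 = ε^1.25·(…)^4.75 = 1.06×10^-9; Term 2 = ν·Q^9.4·(…)^5.2 = 1.16×10^-7
D = 0.66·(1.06×10^-9 + 1.16×10^-7)^0.04 = 0.3486 m = 349 mm
Check: V = 1.93 m/s, Re = 4.36×10^5, f = 0.01348, h_f = 21.8 m ≈ 23.4 m ✓

D ≈ 349 mm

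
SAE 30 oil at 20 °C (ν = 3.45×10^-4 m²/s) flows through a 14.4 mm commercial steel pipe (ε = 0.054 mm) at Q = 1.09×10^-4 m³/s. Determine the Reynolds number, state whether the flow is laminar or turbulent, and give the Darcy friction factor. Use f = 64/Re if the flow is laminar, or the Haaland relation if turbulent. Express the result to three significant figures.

V = 4Q/(πD²) = 0.6693 m/s
Re = VD/ν = 0.6693·0.0144/3.45×10^-4 = 27.9
Re < 2300 → laminar → f = 64/Re = 2.291

Re ≈ 27.9; laminar; f = 64/Re ≈ 2.29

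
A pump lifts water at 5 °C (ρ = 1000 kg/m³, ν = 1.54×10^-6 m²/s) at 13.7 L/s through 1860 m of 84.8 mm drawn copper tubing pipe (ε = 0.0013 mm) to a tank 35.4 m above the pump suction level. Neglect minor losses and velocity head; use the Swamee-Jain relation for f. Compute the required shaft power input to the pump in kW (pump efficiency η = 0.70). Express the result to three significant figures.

V = 4Q/(πD²) = 2.426 m/s; Re = 1.34×10^5; ε/D = 1.53×10^-5; f = 0.01694
h_f = f(L/D)V²/2g = 111.4 m
Total head H = z + h_f = 35.4 + 111.4 = 146.8 m
P_hyd = ρgQH = 1000·9.81·0.0137·146.8 = 19.73 kW
P_shaft = P_hyd/η = 19.73/0.70 = 28.19 kW

P_shaft ≈ 28.2 kW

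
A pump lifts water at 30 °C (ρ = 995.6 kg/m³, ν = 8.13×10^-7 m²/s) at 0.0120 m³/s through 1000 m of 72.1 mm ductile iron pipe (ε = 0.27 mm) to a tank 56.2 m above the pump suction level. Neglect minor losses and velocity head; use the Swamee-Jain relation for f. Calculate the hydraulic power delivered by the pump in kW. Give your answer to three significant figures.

V = 4Q/(πD²) = 2.939 m/s; Re = 2.61×10^5; ε/D = 0.00374; f = 0.02847
h_f = f(L/D)V²/2g = 173.9 m
Total head H = z + h_f = 56.2 + 173.9 = 230.1 m
P_hyd = ρgQH = 995.6·9.81·0.0120·230.1 = 26.97 kW

P_hyd ≈ 27.0 kW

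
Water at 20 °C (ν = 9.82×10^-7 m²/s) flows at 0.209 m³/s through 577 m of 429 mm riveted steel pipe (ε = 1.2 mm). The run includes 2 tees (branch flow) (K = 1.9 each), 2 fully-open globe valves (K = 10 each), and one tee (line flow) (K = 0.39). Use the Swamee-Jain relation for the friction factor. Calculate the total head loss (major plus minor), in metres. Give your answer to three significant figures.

V = 4Q/(πD²) = 1.446 m/s; V²/2g = 0.1066 m
Re = 6.32×10^5, ε/D = 0.00280 → f = 0.02598 (Swamee-Jain)
Major: h_f = f(L/D)·V²/2g = 0.02598·1345·0.1066 = 3.723 m
Minor: ΣK = 24.2; h_m = ΣK·V²/2g = 2.578 m
Total H_L = 3.723 + 2.578 = 6.301 m

H_L ≈ 6.30 m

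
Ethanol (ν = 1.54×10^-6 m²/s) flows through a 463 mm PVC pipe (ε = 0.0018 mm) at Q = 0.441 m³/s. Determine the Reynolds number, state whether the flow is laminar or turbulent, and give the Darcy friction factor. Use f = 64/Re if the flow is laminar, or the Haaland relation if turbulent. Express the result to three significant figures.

V = 4Q/(πD²) = 2.619 m/s
Re = VD/ν = 2.619·0.463/1.54×10^-6 = 7.87×10^5
Re > 4000 → turbulent; ε/D = 3.89×10^-6
Haaland: f = 0.01212

Re ≈ 7.87×10^5; turbulent; f ≈ 0.0121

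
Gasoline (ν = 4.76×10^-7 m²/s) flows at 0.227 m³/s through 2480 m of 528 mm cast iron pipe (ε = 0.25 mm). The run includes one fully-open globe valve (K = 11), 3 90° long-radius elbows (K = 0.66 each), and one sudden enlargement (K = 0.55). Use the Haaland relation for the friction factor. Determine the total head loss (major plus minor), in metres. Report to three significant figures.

H_L ≈ 5.10 m

V = 4Q/(πD²) = 1.037 m/s; V²/2g = 0.05478 m
Re = 1.15×10^6, ε/D = 4.73×10^-4 → f = 0.01693 (Haaland)
Major: h_f = f(L/D)·V²/2g = 0.01693·4697·0.05478 = 4.356 m
Minor: ΣK = 13.5; h_m = ΣK·V²/2g = 0.7412 m
Total H_L = 4.356 + 0.7412 = 5.097 m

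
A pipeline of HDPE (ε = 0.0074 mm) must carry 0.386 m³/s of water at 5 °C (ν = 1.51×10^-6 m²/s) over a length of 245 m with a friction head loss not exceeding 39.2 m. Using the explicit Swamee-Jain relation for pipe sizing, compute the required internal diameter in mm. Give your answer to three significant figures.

Swamee-Jain (Type III): D = 0.66·[ε^1.25·(LQ²/(gh_f))^4.75 + ν·Q^9.4·(L/(gh_f))^5.2]^0.04
LQ²/(gh_f) = 0.09493; L/(gh_f) = 0.6371
Term 1 = ε^1.25·(…)^4.75 = 5.36×10^-12; Term 2 = ν·Q^9.4·(…)^5.2 = 1.88×10^-11
D = 0.66·(5.36×10^-12 + 1.88×10^-11)^0.04 = 0.2482 m = 248 mm
Check: V = 7.97 m/s, Re = 1.31×10^6, f = 0.01189, h_f = 38.0 m ≈ 39.2 m ✓

D ≈ 248 mm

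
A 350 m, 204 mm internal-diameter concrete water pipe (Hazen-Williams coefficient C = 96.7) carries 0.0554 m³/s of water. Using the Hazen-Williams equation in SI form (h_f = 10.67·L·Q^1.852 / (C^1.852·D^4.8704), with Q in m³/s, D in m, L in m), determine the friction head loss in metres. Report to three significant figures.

h_f ≈ 8.52 m

h_f = 10.67·350·0.0554^1.852 / (96.7^1.852·0.204^4.8704) = 8.523 m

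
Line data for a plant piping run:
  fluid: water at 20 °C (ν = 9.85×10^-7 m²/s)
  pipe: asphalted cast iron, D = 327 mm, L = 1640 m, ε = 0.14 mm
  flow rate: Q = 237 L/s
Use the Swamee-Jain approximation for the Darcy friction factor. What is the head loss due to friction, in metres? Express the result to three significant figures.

h_f ≈ 34.3 m

V = 4Q/(πD²) = 4·0.237/(π·0.327²) = 2.822 m/s
Re = VD/ν = 2.822·0.327/9.85×10^-7 = 9.37×10^5 → turbulent
ε/D = 0.14/327 = 4.28×10^-4
Swamee-Jain: f = 0.01683
h_f = f(L/D)V²/(2g) = 0.01683·(1640/0.327)·2.822²/(2·9.81) = 34.26 m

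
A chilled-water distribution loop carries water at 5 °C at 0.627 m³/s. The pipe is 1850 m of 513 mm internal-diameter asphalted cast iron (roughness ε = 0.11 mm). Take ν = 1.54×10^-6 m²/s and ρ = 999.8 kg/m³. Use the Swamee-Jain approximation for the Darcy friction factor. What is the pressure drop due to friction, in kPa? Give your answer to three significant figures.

V = 4Q/(πD²) = 4·0.627/(π·0.513²) = 3.033 m/s
Re = VD/ν = 3.033·0.513/1.54×10^-6 = 1.01×10^6 → turbulent
ε/D = 0.11/513 = 2.14×10^-4
Swamee-Jain: f = 0.01492
h_f = f(L/D)V²/(2g) = 0.01492·(1850/0.513)·3.033²/(2·9.81) = 25.23 m
Δp = ρg·h_f = 999.8·9.81·25.23 = 247.5 kPa

Δp ≈ 247 kPa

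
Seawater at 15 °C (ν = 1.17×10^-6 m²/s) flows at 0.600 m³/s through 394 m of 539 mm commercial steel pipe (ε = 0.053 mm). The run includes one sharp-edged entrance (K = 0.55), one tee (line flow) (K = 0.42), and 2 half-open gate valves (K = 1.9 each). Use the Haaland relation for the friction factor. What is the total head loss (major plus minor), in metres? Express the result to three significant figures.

H_L ≈ 5.06 m

V = 4Q/(πD²) = 2.630 m/s; V²/2g = 0.3524 m
Re = 1.21×10^6, ε/D = 9.83×10^-5 → f = 0.01311 (Haaland)
Major: h_f = f(L/D)·V²/2g = 0.01311·731.0·0.3524 = 3.376 m
Minor: ΣK = 4.77; h_m = ΣK·V²/2g = 1.681 m
Total H_L = 3.376 + 1.681 = 5.057 m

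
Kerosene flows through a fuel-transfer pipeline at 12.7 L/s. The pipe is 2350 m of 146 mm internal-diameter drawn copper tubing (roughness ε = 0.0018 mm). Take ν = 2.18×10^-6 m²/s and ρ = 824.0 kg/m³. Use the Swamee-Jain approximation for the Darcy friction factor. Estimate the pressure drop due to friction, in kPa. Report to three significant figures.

Δp ≈ 79.1 kPa

V = 4Q/(πD²) = 4·0.0127/(π·0.146²) = 0.7586 m/s
Re = VD/ν = 0.7586·0.146/2.18×10^-6 = 5.08×10^4 → turbulent
ε/D = 0.0018/146 = 1.23×10^-5
Swamee-Jain: f = 0.02074
h_f = f(L/D)V²/(2g) = 0.02074·(2350/0.146)·0.7586²/(2·9.81) = 9.790 m
Δp = ρg·h_f = 824.0·9.81·9.790 = 79.14 kPa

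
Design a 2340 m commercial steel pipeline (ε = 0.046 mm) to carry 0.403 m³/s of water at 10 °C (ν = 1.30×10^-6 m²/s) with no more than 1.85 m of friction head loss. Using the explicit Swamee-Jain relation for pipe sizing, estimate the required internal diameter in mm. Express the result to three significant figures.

D ≈ 757 mm

Swamee-Jain (Type III): D = 0.66·[ε^1.25·(LQ²/(gh_f))^4.75 + ν·Q^9.4·(L/(gh_f))^5.2]^0.04
LQ²/(gh_f) = 20.94; L/(gh_f) = 128.9
Term 1 = ε^1.25·(…)^4.75 = 7.13; Term 2 = ν·Q^9.4·(…)^5.2 = 23.9
D = 0.66·(7.13 + 23.9)^0.04 = 0.7572 m = 757 mm
Check: V = 0.895 m/s, Re = 5.21×10^5, f = 0.01390, h_f = 1.75 m ≈ 1.85 m ✓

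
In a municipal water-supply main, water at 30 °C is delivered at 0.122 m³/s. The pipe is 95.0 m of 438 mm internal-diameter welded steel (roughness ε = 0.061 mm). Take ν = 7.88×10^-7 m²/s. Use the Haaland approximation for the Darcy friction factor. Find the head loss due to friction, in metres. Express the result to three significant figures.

h_f ≈ 0.108 m

V = 4Q/(πD²) = 4·0.122/(π·0.438²) = 0.8097 m/s
Re = VD/ν = 0.8097·0.438/7.88×10^-7 = 4.50×10^5 → turbulent
ε/D = 0.061/438 = 1.39×10^-4
Haaland: f = 0.01485
h_f = f(L/D)V²/(2g) = 0.01485·(95.0/0.438)·0.8097²/(2·9.81) = 0.1076 m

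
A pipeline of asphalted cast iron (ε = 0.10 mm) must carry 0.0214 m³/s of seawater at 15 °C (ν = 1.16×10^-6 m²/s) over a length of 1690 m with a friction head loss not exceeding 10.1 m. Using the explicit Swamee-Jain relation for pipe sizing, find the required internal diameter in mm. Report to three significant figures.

D ≈ 169 mm

Swamee-Jain (Type III): D = 0.66·[ε^1.25·(LQ²/(gh_f))^4.75 + ν·Q^9.4·(L/(gh_f))^5.2]^0.04
LQ²/(gh_f) = 0.007811; L/(gh_f) = 17.06
Term 1 = ε^1.25·(…)^4.75 = 9.78×10^-16; Term 2 = ν·Q^9.4·(…)^5.2 = 5.97×10^-16
D = 0.66·(9.78×10^-16 + 5.97×10^-16)^0.04 = 0.1688 m = 169 mm
Check: V = 0.956 m/s, Re = 1.39×10^5, f = 0.02006, h_f = 9.35 m ≈ 10.1 m ✓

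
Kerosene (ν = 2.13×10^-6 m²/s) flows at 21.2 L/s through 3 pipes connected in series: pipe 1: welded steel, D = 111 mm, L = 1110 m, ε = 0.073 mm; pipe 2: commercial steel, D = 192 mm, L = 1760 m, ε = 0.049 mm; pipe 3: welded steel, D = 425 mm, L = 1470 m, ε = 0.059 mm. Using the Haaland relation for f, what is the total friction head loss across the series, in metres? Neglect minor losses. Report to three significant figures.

H ≈ 55.1 m

Pipe 1: V = 2.191 m/s, Re = 1.14×10^5, ε/D = 6.58×10^-4, f = 0.02041, h_1 = f(L/D)V²/2g = 49.93 m
Pipe 2: V = 0.7322 m/s, Re = 6.60×10^4, ε/D = 2.55×10^-4, f = 0.02039, h_2 = f(L/D)V²/2g = 5.107 m
Pipe 3: V = 0.1494 m/s, Re = 2.98×10^4, ε/D = 1.39×10^-4, f = 0.02364, h_3 = f(L/D)V²/2g = 0.09307 m
Series → Q common, losses add: H = Σh = 55.13 m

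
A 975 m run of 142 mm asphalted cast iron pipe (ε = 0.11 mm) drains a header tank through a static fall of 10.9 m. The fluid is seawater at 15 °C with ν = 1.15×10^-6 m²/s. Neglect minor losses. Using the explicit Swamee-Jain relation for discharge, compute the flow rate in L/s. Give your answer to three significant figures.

Swamee-Jain (Type II): Q = -0.965·√(gD⁵h_f/L)·ln[ε/(3.7D) + √(3.17ν²L/(gD³h_f))]
√(gD⁵h_f/L) = √(9.81·0.142⁵·10.9/975) = 0.002516
ε/(3.7D) = 2.09×10^-4; √(3.17ν²L/(gD³h_f)) = 1.16×10^-4
Q = -0.965·0.002516·ln(3.249×10^-4) = 0.01950 m³/s
Check: V = 1.23 m/s, Re = 1.52×10^5, f = 0.02069, h_f = 11.0 m ≈ 10.9 m ✓

Q ≈ 19.5 L/s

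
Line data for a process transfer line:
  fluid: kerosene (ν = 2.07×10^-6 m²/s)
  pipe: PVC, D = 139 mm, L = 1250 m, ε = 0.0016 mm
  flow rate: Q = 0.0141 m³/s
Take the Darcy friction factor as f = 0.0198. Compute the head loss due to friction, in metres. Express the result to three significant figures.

h_f ≈ 7.84 m

V = 4Q/(πD²) = 4·0.0141/(π·0.139²) = 0.9292 m/s
h_f = f(L/D)V²/(2g) = 0.01980·(1250/0.139)·0.9292²/(2·9.81) = 7.835 m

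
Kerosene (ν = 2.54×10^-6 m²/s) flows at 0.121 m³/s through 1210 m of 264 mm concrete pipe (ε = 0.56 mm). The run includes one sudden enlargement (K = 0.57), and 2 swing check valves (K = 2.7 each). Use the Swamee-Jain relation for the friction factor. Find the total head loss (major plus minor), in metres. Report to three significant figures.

H_L ≈ 29.7 m

V = 4Q/(πD²) = 2.210 m/s; V²/2g = 0.2490 m
Re = 2.30×10^5, ε/D = 0.00212 → f = 0.02471 (Swamee-Jain)
Major: h_f = f(L/D)·V²/2g = 0.02471·4583·0.2490 = 28.20 m
Minor: ΣK = 5.97; h_m = ΣK·V²/2g = 1.487 m
Total H_L = 28.20 + 1.487 = 29.69 m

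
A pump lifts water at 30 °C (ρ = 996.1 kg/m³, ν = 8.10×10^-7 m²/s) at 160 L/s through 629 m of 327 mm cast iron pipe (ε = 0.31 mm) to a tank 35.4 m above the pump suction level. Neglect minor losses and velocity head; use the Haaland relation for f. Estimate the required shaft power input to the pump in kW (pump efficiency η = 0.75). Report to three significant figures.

P_shaft ≈ 88.5 kW

V = 4Q/(πD²) = 1.905 m/s; Re = 7.69×10^5; ε/D = 9.48×10^-4; f = 0.01978
h_f = f(L/D)V²/2g = 7.039 m
Total head H = z + h_f = 35.4 + 7.039 = 42.44 m
P_hyd = ρgQH = 996.1·9.81·0.160·42.44 = 66.35 kW
P_shaft = P_hyd/η = 66.35/0.75 = 88.47 kW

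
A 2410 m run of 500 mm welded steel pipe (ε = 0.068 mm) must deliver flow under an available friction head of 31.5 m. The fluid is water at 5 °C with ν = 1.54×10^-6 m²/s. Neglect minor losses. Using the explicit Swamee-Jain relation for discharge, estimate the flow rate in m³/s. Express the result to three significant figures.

Swamee-Jain (Type II): Q = -0.965·√(gD⁵h_f/L)·ln[ε/(3.7D) + √(3.17ν²L/(gD³h_f))]
√(gD⁵h_f/L) = √(9.81·0.500⁵·31.5/2410) = 0.06330
ε/(3.7D) = 3.68×10^-5; √(3.17ν²L/(gD³h_f)) = 2.17×10^-5
Q = -0.965·0.06330·ln(5.841×10^-5) = 0.5955 m³/s
Check: V = 3.03 m/s, Re = 9.85×10^5, f = 0.01402, h_f = 31.7 m ≈ 31.5 m ✓

Q ≈ 0.595 m³/s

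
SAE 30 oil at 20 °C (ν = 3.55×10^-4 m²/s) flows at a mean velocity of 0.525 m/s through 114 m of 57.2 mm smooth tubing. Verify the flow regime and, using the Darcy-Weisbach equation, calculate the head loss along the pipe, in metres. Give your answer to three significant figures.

Re = VD/ν = 0.525·0.05720/3.55×10^-4 = 84.6 → laminar (Re < 2300)
f = 64/Re = 0.7566
h_f = f(L/D)V²/(2g) = 0.7566·(114/0.05720)·0.525²/(2·9.81) = 21.18 m

h_f ≈ 21.2 m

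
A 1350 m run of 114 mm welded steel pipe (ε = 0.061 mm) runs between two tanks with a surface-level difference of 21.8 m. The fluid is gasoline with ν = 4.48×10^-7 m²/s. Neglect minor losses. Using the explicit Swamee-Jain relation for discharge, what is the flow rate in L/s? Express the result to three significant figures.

Q ≈ 14.4 L/s

Swamee-Jain (Type II): Q = -0.965·√(gD⁵h_f/L)·ln[ε/(3.7D) + √(3.17ν²L/(gD³h_f))]
√(gD⁵h_f/L) = √(9.81·0.114⁵·21.8/1350) = 0.001746
ε/(3.7D) = 1.45×10^-4; √(3.17ν²L/(gD³h_f)) = 5.21×10^-5
Q = -0.965·0.001746·ln(1.967×10^-4) = 0.01438 m³/s
Check: V = 1.41 m/s, Re = 3.59×10^5, f = 0.01832, h_f = 22.0 m ≈ 21.8 m ✓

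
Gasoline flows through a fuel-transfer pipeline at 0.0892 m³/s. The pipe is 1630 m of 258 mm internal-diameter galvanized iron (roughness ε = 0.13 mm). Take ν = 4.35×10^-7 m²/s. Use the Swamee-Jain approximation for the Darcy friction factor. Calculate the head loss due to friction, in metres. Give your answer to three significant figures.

V = 4Q/(πD²) = 4·0.0892/(π·0.258²) = 1.706 m/s
Re = VD/ν = 1.706·0.258/4.35×10^-7 = 1.01×10^6 → turbulent
ε/D = 0.13/258 = 5.04×10^-4
Swamee-Jain: f = 0.01732
h_f = f(L/D)V²/(2g) = 0.01732·(1630/0.258)·1.706²/(2·9.81) = 16.24 m

h_f ≈ 16.2 m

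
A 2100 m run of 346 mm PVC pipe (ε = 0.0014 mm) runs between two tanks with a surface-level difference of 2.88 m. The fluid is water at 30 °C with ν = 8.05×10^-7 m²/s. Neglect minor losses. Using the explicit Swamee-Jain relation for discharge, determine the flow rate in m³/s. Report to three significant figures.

Swamee-Jain (Type II): Q = -0.965·√(gD⁵h_f/L)·ln[ε/(3.7D) + √(3.17ν²L/(gD³h_f))]
√(gD⁵h_f/L) = √(9.81·0.346⁵·2.88/2100) = 0.008168
ε/(3.7D) = 1.09×10^-6; √(3.17ν²L/(gD³h_f)) = 6.07×10^-5
Q = -0.965·0.008168·ln(6.181×10^-5) = 0.07639 m³/s
Check: V = 0.812 m/s, Re = 3.49×10^5, f = 0.01403, h_f = 2.86 m ≈ 2.88 m ✓

Q ≈ 0.0764 m³/s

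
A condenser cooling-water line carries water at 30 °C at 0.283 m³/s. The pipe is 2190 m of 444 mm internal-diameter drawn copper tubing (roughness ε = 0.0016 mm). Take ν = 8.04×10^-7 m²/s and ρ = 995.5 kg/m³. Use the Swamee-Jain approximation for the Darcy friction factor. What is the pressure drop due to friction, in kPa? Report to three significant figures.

Δp ≈ 95.8 kPa

V = 4Q/(πD²) = 4·0.283/(π·0.444²) = 1.828 m/s
Re = VD/ν = 1.828·0.444/8.04×10^-7 = 1.01×10^6 → turbulent
ε/D = 0.0016/444 = 3.60×10^-6
Swamee-Jain: f = 0.01168
h_f = f(L/D)V²/(2g) = 0.01168·(2190/0.444)·1.828²/(2·9.81) = 9.810 m
Δp = ρg·h_f = 995.5·9.81·9.810 = 95.80 kPa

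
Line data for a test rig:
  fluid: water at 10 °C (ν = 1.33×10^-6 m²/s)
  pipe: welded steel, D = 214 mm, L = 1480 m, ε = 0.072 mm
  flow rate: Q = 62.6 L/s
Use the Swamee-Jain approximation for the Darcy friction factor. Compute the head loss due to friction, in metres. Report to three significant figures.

h_f ≈ 18.6 m

V = 4Q/(πD²) = 4·0.0626/(π·0.214²) = 1.740 m/s
Re = VD/ν = 1.740·0.214/1.33×10^-6 = 2.80×10^5 → turbulent
ε/D = 0.072/214 = 3.36×10^-4
Swamee-Jain: f = 0.01742
h_f = f(L/D)V²/(2g) = 0.01742·(1480/0.214)·1.740²/(2·9.81) = 18.60 m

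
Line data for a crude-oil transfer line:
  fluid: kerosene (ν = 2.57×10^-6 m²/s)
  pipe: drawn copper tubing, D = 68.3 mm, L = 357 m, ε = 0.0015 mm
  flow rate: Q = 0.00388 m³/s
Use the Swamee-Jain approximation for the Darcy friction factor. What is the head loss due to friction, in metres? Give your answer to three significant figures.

V = 4Q/(πD²) = 4·0.00388/(π·0.0683²) = 1.059 m/s
Re = VD/ν = 1.059·0.0683/2.57×10^-6 = 2.81×10^4 → turbulent
ε/D = 0.0015/68.3 = 2.20×10^-5
Swamee-Jain: f = 0.02380
h_f = f(L/D)V²/(2g) = 0.02380·(357/0.0683)·1.059²/(2·9.81) = 7.111 m

h_f ≈ 7.11 m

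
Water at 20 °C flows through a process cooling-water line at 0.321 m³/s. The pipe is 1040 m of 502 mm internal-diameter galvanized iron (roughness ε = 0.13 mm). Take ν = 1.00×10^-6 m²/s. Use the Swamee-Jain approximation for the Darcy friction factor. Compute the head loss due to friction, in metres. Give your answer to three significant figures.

V = 4Q/(πD²) = 4·0.321/(π·0.502²) = 1.622 m/s
Re = VD/ν = 1.622·0.502/1.00×10^-6 = 8.14×10^5 → turbulent
ε/D = 0.13/502 = 2.59×10^-4
Swamee-Jain: f = 0.01554
h_f = f(L/D)V²/(2g) = 0.01554·(1040/0.502)·1.622²/(2·9.81) = 4.316 m

h_f ≈ 4.32 m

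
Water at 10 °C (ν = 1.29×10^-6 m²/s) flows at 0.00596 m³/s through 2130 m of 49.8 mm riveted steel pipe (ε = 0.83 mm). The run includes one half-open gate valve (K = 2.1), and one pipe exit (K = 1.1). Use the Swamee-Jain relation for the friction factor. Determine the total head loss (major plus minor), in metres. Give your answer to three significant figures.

V = 4Q/(πD²) = 3.060 m/s; V²/2g = 0.4772 m
Re = 1.18×10^5, ε/D = 0.0167 → f = 0.04599 (Swamee-Jain)
Major: h_f = f(L/D)·V²/2g = 0.04599·42771·0.4772 = 938.6 m
Minor: ΣK = 3.20; h_m = ΣK·V²/2g = 1.527 m
Total H_L = 938.6 + 1.527 = 940.2 m

H_L ≈ 940 m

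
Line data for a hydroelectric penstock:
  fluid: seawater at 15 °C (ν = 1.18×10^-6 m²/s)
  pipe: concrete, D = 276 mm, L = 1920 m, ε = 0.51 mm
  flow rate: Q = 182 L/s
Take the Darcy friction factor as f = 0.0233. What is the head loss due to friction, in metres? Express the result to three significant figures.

h_f ≈ 76.4 m

V = 4Q/(πD²) = 4·0.182/(π·0.276²) = 3.042 m/s
h_f = f(L/D)V²/(2g) = 0.02330·(1920/0.276)·3.042²/(2·9.81) = 76.45 m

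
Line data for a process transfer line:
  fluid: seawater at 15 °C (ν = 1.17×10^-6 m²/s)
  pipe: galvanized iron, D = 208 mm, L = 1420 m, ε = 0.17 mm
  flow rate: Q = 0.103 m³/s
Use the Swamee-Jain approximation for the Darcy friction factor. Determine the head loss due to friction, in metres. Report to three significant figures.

V = 4Q/(πD²) = 4·0.103/(π·0.208²) = 3.031 m/s
Re = VD/ν = 3.031·0.208/1.17×10^-6 = 5.39×10^5 → turbulent
ε/D = 0.17/208 = 8.17×10^-4
Swamee-Jain: f = 0.01947
h_f = f(L/D)V²/(2g) = 0.01947·(1420/0.208)·3.031²/(2·9.81) = 62.23 m

h_f ≈ 62.2 m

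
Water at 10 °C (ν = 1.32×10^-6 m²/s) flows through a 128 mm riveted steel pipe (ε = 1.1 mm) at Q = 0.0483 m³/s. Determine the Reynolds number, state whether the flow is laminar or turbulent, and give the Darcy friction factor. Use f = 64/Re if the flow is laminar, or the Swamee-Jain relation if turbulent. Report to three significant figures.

V = 4Q/(πD²) = 3.754 m/s
Re = VD/ν = 3.754·0.128/1.32×10^-6 = 3.64×10^5
Re > 4000 → turbulent; ε/D = 0.00859
Swamee-Jain: f = 0.03632

Re ≈ 3.64×10^5; turbulent; f ≈ 0.0363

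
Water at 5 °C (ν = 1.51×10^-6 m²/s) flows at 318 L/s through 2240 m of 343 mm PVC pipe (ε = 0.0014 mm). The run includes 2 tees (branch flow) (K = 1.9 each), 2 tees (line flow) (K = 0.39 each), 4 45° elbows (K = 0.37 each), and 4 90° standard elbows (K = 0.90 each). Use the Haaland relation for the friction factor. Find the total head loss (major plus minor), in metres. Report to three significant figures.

H_L ≈ 53.7 m

V = 4Q/(πD²) = 3.442 m/s; V²/2g = 0.6037 m
Re = 7.82×10^5, ε/D = 4.08×10^-6 → f = 0.01214 (Haaland)
Major: h_f = f(L/D)·V²/2g = 0.01214·6531·0.6037 = 47.86 m
Minor: ΣK = 9.66; h_m = ΣK·V²/2g = 5.831 m
Total H_L = 47.86 + 5.831 = 53.69 m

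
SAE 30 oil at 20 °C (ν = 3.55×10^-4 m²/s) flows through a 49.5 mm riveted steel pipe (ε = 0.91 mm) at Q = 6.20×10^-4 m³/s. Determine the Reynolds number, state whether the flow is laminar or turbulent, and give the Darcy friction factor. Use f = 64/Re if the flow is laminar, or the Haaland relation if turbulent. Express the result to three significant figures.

V = 4Q/(πD²) = 0.3222 m/s
Re = VD/ν = 0.3222·0.0495/3.55×10^-4 = 44.9
Re < 2300 → laminar → f = 64/Re = 1.425

Re ≈ 44.9; laminar; f = 64/Re ≈ 1.42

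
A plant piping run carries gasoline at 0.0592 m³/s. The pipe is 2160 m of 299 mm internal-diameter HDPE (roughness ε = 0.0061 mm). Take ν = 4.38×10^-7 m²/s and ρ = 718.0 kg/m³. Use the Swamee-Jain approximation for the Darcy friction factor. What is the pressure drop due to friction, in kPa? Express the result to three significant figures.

V = 4Q/(πD²) = 4·0.0592/(π·0.299²) = 0.8431 m/s
Re = VD/ν = 0.8431·0.299/4.38×10^-7 = 5.76×10^5 → turbulent
ε/D = 0.0061/299 = 2.04×10^-5
Swamee-Jain: f = 0.01312
h_f = f(L/D)V²/(2g) = 0.01312·(2160/0.299)·0.8431²/(2·9.81) = 3.433 m
Δp = ρg·h_f = 718.0·9.81·3.433 = 24.18 kPa

Δp ≈ 24.2 kPa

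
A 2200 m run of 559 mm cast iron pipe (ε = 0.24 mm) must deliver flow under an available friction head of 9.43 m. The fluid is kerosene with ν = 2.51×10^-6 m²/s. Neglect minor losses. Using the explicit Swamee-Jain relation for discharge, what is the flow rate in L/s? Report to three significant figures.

Q ≈ 402 L/s

Swamee-Jain (Type II): Q = -0.965·√(gD⁵h_f/L)·ln[ε/(3.7D) + √(3.17ν²L/(gD³h_f))]
√(gD⁵h_f/L) = √(9.81·0.559⁵·9.43/2200) = 0.04791
ε/(3.7D) = 1.16×10^-4; √(3.17ν²L/(gD³h_f)) = 5.21×10^-5
Q = -0.965·0.04791·ln(1.682×10^-4) = 0.4018 m³/s
Check: V = 1.64 m/s, Re = 3.65×10^5, f = 0.01766, h_f = 9.49 m ≈ 9.43 m ✓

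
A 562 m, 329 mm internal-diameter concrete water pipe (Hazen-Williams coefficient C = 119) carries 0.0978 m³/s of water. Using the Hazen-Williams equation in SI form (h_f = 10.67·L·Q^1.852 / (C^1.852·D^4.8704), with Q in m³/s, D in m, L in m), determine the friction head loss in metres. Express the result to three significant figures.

h_f = 10.67·562·0.0978^1.852 / (119^1.852·0.329^4.8704) = 2.603 m

h_f ≈ 2.60 m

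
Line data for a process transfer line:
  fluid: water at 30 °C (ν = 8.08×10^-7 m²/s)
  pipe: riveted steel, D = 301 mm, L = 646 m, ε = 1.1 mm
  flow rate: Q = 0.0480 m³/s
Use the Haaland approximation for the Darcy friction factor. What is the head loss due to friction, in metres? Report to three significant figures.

h_f ≈ 1.40 m

V = 4Q/(πD²) = 4·0.0480/(π·0.301²) = 0.6746 m/s
Re = VD/ν = 0.6746·0.301/8.08×10^-7 = 2.51×10^5 → turbulent
ε/D = 1.1/301 = 0.00365
Haaland: f = 0.02816
h_f = f(L/D)V²/(2g) = 0.02816·(646/0.301)·0.6746²/(2·9.81) = 1.401 m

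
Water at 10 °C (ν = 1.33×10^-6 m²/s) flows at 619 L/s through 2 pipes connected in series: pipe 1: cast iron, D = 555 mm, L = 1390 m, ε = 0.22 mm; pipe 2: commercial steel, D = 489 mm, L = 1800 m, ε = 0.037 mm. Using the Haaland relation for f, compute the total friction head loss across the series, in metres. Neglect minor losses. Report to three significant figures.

Pipe 1: V = 2.559 m/s, Re = 1.07×10^6, ε/D = 3.96×10^-4, f = 0.01638, h_1 = f(L/D)V²/2g = 13.69 m
Pipe 2: V = 3.296 m/s, Re = 1.21×10^6, ε/D = 7.57×10^-5, f = 0.01273, h_2 = f(L/D)V²/2g = 25.95 m
Series → Q common, losses add: H = Σh = 39.64 m

H ≈ 39.6 m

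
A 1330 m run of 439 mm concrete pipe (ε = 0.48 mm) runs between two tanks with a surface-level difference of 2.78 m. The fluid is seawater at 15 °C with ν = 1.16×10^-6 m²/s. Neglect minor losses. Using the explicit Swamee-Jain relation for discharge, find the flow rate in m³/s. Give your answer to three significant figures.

Swamee-Jain (Type II): Q = -0.965·√(gD⁵h_f/L)·ln[ε/(3.7D) + √(3.17ν²L/(gD³h_f))]
√(gD⁵h_f/L) = √(9.81·0.439⁵·2.78/1330) = 0.01828
ε/(3.7D) = 2.96×10^-4; √(3.17ν²L/(gD³h_f)) = 4.96×10^-5
Q = -0.965·0.01828·ln(3.451×10^-4) = 0.1407 m³/s
Check: V = 0.929 m/s, Re = 3.52×10^5, f = 0.02099, h_f = 2.80 m ≈ 2.78 m ✓

Q ≈ 0.141 m³/s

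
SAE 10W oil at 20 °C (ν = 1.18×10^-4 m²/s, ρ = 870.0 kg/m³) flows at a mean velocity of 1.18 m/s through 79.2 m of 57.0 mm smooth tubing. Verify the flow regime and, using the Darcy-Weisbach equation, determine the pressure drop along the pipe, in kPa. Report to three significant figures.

Δp ≈ 94.5 kPa

Re = VD/ν = 1.18·0.05700/1.18×10^-4 = 570 → laminar (Re < 2300)
f = 64/Re = 0.1123
h_f = f(L/D)V²/(2g) = 0.1123·(79.2/0.05700)·1.18²/(2·9.81) = 11.07 m
Δp = ρg·h_f = 870.0·9.81·11.07 = 94.49 kPa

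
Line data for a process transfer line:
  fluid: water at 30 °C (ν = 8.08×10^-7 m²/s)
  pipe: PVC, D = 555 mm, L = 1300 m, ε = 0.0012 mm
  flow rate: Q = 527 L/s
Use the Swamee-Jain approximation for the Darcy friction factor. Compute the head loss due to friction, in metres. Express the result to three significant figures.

h_f ≈ 6.19 m

V = 4Q/(πD²) = 4·0.527/(π·0.555²) = 2.178 m/s
Re = VD/ν = 2.178·0.555/8.08×10^-7 = 1.50×10^6 → turbulent
ε/D = 0.0012/555 = 2.16×10^-6
Swamee-Jain: f = 0.01093
h_f = f(L/D)V²/(2g) = 0.01093·(1300/0.555)·2.178²/(2·9.81) = 6.191 m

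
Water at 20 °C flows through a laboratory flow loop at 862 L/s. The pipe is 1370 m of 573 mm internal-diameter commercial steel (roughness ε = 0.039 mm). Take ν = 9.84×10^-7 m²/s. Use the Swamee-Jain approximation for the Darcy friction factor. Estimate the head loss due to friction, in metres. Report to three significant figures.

V = 4Q/(πD²) = 4·0.862/(π·0.573²) = 3.343 m/s
Re = VD/ν = 3.343·0.573/9.84×10^-7 = 1.95×10^6 → turbulent
ε/D = 0.039/573 = 6.81×10^-5
Swamee-Jain: f = 0.01229
h_f = f(L/D)V²/(2g) = 0.01229·(1370/0.573)·3.343²/(2·9.81) = 16.74 m

h_f ≈ 16.7 m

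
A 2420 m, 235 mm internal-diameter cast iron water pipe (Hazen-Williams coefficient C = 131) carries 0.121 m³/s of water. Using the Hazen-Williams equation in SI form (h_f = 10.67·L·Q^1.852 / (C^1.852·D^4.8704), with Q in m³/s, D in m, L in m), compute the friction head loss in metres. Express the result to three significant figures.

h_f = 10.67·2420·0.121^1.852 / (131^1.852·0.235^4.8704) = 71.66 m

h_f ≈ 71.7 m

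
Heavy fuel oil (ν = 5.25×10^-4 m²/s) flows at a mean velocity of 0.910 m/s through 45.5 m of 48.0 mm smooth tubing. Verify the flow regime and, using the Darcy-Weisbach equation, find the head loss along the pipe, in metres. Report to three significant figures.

h_f ≈ 30.8 m

Re = VD/ν = 0.910·0.04800/5.25×10^-4 = 83.2 → laminar (Re < 2300)
f = 64/Re = 0.7692
h_f = f(L/D)V²/(2g) = 0.7692·(45.5/0.04800)·0.910²/(2·9.81) = 30.78 m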